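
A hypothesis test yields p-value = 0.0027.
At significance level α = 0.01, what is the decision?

Compare p-value to α:
0.0027 < 0.01
Decision: reject H₀

Answer: reject H₀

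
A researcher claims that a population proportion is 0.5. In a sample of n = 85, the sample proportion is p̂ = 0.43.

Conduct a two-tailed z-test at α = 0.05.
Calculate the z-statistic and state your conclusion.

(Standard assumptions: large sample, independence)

Answer: z = -1.2907, fail to reject H₀

Derivation:
H₀: p = 0.5, H₁: p ≠ 0.5
Standard error: SE = √(p₀(1-p₀)/n) = √(0.5×0.5/85) = 0.054233
z-statistic: z = (p̂ - p₀)/SE = (0.43 - 0.5)/0.054233 = -1.2907
Critical value: z_0.025 = ±1.960
p-value = 0.1968
Decision: fail to reject H₀ at α = 0.05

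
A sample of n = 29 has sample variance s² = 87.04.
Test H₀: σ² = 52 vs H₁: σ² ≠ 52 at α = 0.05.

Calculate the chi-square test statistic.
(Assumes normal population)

df = n - 1 = 28
χ² = (n-1)s²/σ₀² = 28×87.04/52 = 46.8677
Critical values: χ²_{0.975,28} = 15.308, χ²_{0.025,28} = 44.461
Rejection region: χ² < 15.308 or χ² > 44.461
Decision: reject H₀

Answer: χ² = 46.8677, reject H₀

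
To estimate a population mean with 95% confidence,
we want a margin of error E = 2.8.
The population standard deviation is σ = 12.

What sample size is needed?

Answer: n = 71

Derivation:
z_0.025 = 1.960
n = (z×σ/E)² = (1.960×12/2.8)²
n = 70.5600
Round up: n = 71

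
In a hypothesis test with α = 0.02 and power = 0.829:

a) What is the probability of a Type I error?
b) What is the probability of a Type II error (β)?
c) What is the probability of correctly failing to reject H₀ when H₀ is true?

Answer: a) 0.02, b) 0.171, c) 0.98

Derivation:
a) Type I error probability = α = 0.02
b) Power = P(reject H₀ | H₁ true) = 1 - β = 0.829, so Type II error probability = β = 1 - Power = 0.171
c) P(fail to reject H₀ | H₀ true) = 1 - α = 0.98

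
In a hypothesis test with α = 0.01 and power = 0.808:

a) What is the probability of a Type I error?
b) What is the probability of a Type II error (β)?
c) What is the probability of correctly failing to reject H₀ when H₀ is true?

a) Type I error probability = α = 0.01
b) Power = P(reject H₀ | H₁ true) = 1 - β = 0.808, so Type II error probability = β = 1 - Power = 0.192
c) P(fail to reject H₀ | H₀ true) = 1 - α = 0.99

Answer: a) 0.01, b) 0.192, c) 0.99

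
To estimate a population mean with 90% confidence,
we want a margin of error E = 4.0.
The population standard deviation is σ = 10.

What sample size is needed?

z_0.05 = 1.645
n = (z×σ/E)² = (1.645×10/4.0)²
n = 16.9127
Round up: n = 17

Answer: n = 17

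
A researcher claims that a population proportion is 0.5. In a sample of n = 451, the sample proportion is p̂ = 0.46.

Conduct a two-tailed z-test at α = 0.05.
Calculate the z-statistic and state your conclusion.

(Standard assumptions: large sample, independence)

H₀: p = 0.5, H₁: p ≠ 0.5
Standard error: SE = √(p₀(1-p₀)/n) = √(0.5×0.5/451) = 0.023544
z-statistic: z = (p̂ - p₀)/SE = (0.46 - 0.5)/0.023544 = -1.6989
Critical value: z_0.025 = ±1.960
p-value = 0.0893
Decision: fail to reject H₀ at α = 0.05

Answer: z = -1.6989, fail to reject H₀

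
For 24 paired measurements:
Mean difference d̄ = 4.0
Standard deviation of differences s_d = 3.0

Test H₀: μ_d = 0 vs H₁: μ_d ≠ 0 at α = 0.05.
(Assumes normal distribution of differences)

df = n - 1 = 23
SE = s_d/√n = 3.0/√24 = 0.6124
t = d̄/SE = 4.0/0.6124 = 6.5317
Critical value: t_{0.025,23} = ±2.069
p-value < 0.0001
Decision: reject H₀

Answer: t = 6.5317, reject H₀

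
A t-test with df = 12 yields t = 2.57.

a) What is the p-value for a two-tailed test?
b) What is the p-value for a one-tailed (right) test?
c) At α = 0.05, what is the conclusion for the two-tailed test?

Using t-distribution with df = 12:
a) Two-tailed: p = 2×P(T > 2.57) = 0.0245
b) One-tailed: p = P(T > 2.57) = 0.0123
c) 0.0245 < 0.05, reject H₀

Answer: a) 0.0245, b) 0.0123, c) reject H₀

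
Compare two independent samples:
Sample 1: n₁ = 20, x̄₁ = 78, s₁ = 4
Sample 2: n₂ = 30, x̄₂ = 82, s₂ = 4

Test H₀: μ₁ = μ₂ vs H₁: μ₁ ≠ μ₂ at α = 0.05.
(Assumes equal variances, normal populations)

Answer: t = -3.4641, reject H₀

Derivation:
Pooled variance: s²_p = [19×4² + 29×4²]/(48) = 16.0000
s_p = 4.0000
SE = s_p×√(1/n₁ + 1/n₂) = 4.0000×√(1/20 + 1/30) = 1.1547
t = (x̄₁ - x̄₂)/SE = (78 - 82)/1.1547 = -3.4641
df = 48, t-critical = ±2.011
Decision: reject H₀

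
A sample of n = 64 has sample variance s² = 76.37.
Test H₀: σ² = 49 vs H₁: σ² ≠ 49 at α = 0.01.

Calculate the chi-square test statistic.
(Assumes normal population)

Answer: χ² = 98.1900, reject H₀

Derivation:
df = n - 1 = 63
χ² = (n-1)s²/σ₀² = 63×76.37/49 = 98.1900
Critical values: χ²_{0.995,63} = 37.838, χ²_{0.005,63} = 95.649
Rejection region: χ² < 37.838 or χ² > 95.649
Decision: reject H₀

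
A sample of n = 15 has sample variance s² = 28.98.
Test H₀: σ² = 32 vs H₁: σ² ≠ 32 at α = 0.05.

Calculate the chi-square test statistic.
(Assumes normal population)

Answer: χ² = 12.6788, fail to reject H₀

Derivation:
df = n - 1 = 14
χ² = (n-1)s²/σ₀² = 14×28.98/32 = 12.6788
Critical values: χ²_{0.975,14} = 5.629, χ²_{0.025,14} = 26.119
Rejection region: χ² < 5.629 or χ² > 26.119
Decision: fail to reject H₀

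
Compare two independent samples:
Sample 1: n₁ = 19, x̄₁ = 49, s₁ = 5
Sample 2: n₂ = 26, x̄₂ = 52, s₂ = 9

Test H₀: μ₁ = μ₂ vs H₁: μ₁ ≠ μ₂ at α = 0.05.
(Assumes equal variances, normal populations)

Pooled variance: s²_p = [18×5² + 25×9²]/(43) = 57.5581
s_p = 7.5867
SE = s_p×√(1/n₁ + 1/n₂) = 7.5867×√(1/19 + 1/26) = 2.2898
t = (x̄₁ - x̄₂)/SE = (49 - 52)/2.2898 = -1.3102
df = 43, t-critical = ±2.017
Decision: fail to reject H₀

Answer: t = -1.3102, fail to reject H₀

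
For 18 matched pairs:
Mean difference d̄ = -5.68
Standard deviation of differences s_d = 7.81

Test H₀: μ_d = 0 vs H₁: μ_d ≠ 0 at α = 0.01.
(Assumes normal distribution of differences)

Answer: t = -3.0856, reject H₀

Derivation:
df = n - 1 = 17
SE = s_d/√n = 7.81/√18 = 1.8408
t = d̄/SE = -5.68/1.8408 = -3.0856
Critical value: t_{0.005,17} = ±2.898
p-value ≈ 0.0067
Decision: reject H₀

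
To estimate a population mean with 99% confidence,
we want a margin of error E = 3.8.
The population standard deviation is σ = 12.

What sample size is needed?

z_0.005 = 2.576
n = (z×σ/E)² = (2.576×12/3.8)²
n = 66.1739
Round up: n = 67

Answer: n = 67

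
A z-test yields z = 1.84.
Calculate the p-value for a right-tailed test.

Answer: p-value ≈ 0.0329

Derivation:
For z = 1.84:
p = P(Z > 1.84) = 1 - Φ(1.84) = 0.0329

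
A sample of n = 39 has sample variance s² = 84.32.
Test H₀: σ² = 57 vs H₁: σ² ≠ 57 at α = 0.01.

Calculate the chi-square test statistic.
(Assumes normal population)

df = n - 1 = 38
χ² = (n-1)s²/σ₀² = 38×84.32/57 = 56.2133
Critical values: χ²_{0.995,38} = 19.289, χ²_{0.005,38} = 64.181
Rejection region: χ² < 19.289 or χ² > 64.181
Decision: fail to reject H₀

Answer: χ² = 56.2133, fail to reject H₀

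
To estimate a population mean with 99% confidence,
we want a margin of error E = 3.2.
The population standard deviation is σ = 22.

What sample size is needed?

z_0.005 = 2.576
n = (z×σ/E)² = (2.576×22/3.2)²
n = 313.6441
Round up: n = 314

Answer: n = 314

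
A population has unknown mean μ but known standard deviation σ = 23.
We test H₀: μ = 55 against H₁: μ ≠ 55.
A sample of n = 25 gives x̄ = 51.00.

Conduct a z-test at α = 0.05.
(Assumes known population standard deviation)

Standard error: SE = σ/√n = 23/√25 = 4.6000
z-statistic: z = (x̄ - μ₀)/SE = (51.00 - 55)/4.6000 = -0.8696
Critical value: ±1.960
p-value = 0.3845
Decision: fail to reject H₀

Answer: z = -0.8696, fail to reject H₀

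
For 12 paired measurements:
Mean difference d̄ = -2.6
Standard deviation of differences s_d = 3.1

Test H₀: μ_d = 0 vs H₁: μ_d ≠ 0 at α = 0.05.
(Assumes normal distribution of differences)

Answer: t = -2.9054, reject H₀

Derivation:
df = n - 1 = 11
SE = s_d/√n = 3.1/√12 = 0.8949
t = d̄/SE = -2.6/0.8949 = -2.9054
Critical value: t_{0.025,11} = ±2.201
p-value ≈ 0.0143
Decision: reject H₀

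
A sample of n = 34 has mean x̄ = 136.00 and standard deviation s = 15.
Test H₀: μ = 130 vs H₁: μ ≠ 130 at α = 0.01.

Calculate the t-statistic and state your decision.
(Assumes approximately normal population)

Answer: t = 2.3324, fail to reject H₀

Derivation:
df = n - 1 = 33
SE = s/√n = 15/√34 = 2.5725
t = (x̄ - μ₀)/SE = (136.00 - 130)/2.5725 = 2.3324
Critical value: t_{0.005,33} = ±2.733
p-value ≈ 0.0259
Decision: fail to reject H₀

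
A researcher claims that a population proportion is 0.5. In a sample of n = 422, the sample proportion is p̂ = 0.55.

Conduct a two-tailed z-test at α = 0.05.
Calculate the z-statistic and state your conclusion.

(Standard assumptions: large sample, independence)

H₀: p = 0.5, H₁: p ≠ 0.5
Standard error: SE = √(p₀(1-p₀)/n) = √(0.5×0.5/422) = 0.024340
z-statistic: z = (p̂ - p₀)/SE = (0.55 - 0.5)/0.024340 = 2.0542
Critical value: z_0.025 = ±1.960
p-value = 0.0400
Decision: reject H₀ at α = 0.05

Answer: z = 2.0542, reject H₀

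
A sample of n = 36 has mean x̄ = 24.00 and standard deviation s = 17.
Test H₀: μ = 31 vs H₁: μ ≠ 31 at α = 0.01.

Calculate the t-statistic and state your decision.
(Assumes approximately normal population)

Answer: t = -2.4706, fail to reject H₀

Derivation:
df = n - 1 = 35
SE = s/√n = 17/√36 = 2.8333
t = (x̄ - μ₀)/SE = (24.00 - 31)/2.8333 = -2.4706
Critical value: t_{0.005,35} = ±2.724
p-value ≈ 0.0185
Decision: fail to reject H₀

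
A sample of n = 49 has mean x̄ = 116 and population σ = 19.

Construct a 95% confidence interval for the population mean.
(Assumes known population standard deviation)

Answer: (110.6800, 121.3200)

Derivation:
Confidence level: 95%, α = 0.05
z_0.025 = 1.960
SE = σ/√n = 19/√49 = 2.7143
Margin of error = 1.960 × 2.7143 = 5.3200
CI: x̄ ± margin = 116 ± 5.3200
CI: (110.6800, 121.3200)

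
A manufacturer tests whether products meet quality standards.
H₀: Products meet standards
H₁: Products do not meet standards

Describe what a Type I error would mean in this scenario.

A Type I error (probability α) occurs when we reject a true H₀.
A Type II error (probability β) occurs when we fail to reject a false H₀.

Answer: Rejecting good products that actually meet standards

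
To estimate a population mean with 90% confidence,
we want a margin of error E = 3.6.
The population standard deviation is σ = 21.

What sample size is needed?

Answer: n = 93

Derivation:
z_0.05 = 1.645
n = (z×σ/E)² = (1.645×21/3.6)²
n = 92.0800
Round up: n = 93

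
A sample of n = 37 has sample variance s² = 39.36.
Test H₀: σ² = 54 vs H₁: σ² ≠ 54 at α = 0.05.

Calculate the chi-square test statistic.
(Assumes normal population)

df = n - 1 = 36
χ² = (n-1)s²/σ₀² = 36×39.36/54 = 26.2400
Critical values: χ²_{0.975,36} = 21.336, χ²_{0.025,36} = 54.437
Rejection region: χ² < 21.336 or χ² > 54.437
Decision: fail to reject H₀

Answer: χ² = 26.2400, fail to reject H₀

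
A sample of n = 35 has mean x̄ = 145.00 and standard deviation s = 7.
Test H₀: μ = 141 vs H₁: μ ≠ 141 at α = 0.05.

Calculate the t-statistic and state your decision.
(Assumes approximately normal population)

df = n - 1 = 34
SE = s/√n = 7/√35 = 1.1832
t = (x̄ - μ₀)/SE = (145.00 - 141)/1.1832 = 3.3807
Critical value: t_{0.025,34} = ±2.032
p-value ≈ 0.0018
Decision: reject H₀

Answer: t = 3.3807, reject H₀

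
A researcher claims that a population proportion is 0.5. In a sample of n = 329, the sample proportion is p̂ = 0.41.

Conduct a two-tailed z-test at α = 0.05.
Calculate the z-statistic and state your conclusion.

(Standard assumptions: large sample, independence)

H₀: p = 0.5, H₁: p ≠ 0.5
Standard error: SE = √(p₀(1-p₀)/n) = √(0.5×0.5/329) = 0.027566
z-statistic: z = (p̂ - p₀)/SE = (0.41 - 0.5)/0.027566 = -3.2649
Critical value: z_0.025 = ±1.960
p-value = 0.0011
Decision: reject H₀ at α = 0.05

Answer: z = -3.2649, reject H₀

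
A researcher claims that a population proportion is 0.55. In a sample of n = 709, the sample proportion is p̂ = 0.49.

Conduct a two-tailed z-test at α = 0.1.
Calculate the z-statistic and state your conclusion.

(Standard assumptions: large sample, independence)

Answer: z = -3.2113, reject H₀

Derivation:
H₀: p = 0.55, H₁: p ≠ 0.55
Standard error: SE = √(p₀(1-p₀)/n) = √(0.55×0.45/709) = 0.018684
z-statistic: z = (p̂ - p₀)/SE = (0.49 - 0.55)/0.018684 = -3.2113
Critical value: z_0.05 = ±1.645
p-value = 0.0013
Decision: reject H₀ at α = 0.1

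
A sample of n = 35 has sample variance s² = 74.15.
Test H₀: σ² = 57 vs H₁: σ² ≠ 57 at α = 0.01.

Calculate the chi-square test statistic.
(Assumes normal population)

df = n - 1 = 34
χ² = (n-1)s²/σ₀² = 34×74.15/57 = 44.2298
Critical values: χ²_{0.995,34} = 16.501, χ²_{0.005,34} = 58.964
Rejection region: χ² < 16.501 or χ² > 58.964
Decision: fail to reject H₀

Answer: χ² = 44.2298, fail to reject H₀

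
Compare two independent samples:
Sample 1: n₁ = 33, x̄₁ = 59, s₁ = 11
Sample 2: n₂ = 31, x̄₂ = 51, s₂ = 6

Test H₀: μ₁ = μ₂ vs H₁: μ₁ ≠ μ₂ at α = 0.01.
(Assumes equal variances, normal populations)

Pooled variance: s²_p = [32×11² + 30×6²]/(62) = 79.8710
s_p = 8.9371
SE = s_p×√(1/n₁ + 1/n₂) = 8.9371×√(1/33 + 1/31) = 2.2354
t = (x̄₁ - x̄₂)/SE = (59 - 51)/2.2354 = 3.5788
df = 62, t-critical = ±2.657
Decision: reject H₀

Answer: t = 3.5788, reject H₀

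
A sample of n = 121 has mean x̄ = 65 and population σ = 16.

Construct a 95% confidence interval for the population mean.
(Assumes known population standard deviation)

Confidence level: 95%, α = 0.05
z_0.025 = 1.960
SE = σ/√n = 16/√121 = 1.4545
Margin of error = 1.960 × 1.4545 = 2.8508
CI: x̄ ± margin = 65 ± 2.8508
CI: (62.1492, 67.8508)

Answer: (62.1492, 67.8508)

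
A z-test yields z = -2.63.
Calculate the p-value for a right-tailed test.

For z = -2.63:
p = P(Z > -2.63) = 1 - Φ(-2.63) = 0.9957

Answer: p-value ≈ 0.9957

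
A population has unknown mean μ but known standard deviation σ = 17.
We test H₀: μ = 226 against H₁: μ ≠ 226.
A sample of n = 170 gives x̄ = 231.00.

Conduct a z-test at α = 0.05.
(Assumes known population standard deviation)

Standard error: SE = σ/√n = 17/√170 = 1.3038
z-statistic: z = (x̄ - μ₀)/SE = (231.00 - 226)/1.3038 = 3.8349
Critical value: ±1.960
p-value = 0.0001
Decision: reject H₀

Answer: z = 3.8349, reject H₀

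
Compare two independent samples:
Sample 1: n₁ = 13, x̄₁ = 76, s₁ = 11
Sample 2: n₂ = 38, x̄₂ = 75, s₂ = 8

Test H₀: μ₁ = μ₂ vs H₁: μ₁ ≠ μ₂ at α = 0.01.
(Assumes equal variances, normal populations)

Pooled variance: s²_p = [12×11² + 37×8²]/(49) = 77.9592
s_p = 8.8295
SE = s_p×√(1/n₁ + 1/n₂) = 8.8295×√(1/13 + 1/38) = 2.8370
t = (x̄₁ - x̄₂)/SE = (76 - 75)/2.8370 = 0.3525
df = 49, t-critical = ±2.680
Decision: fail to reject H₀

Answer: t = 0.3525, fail to reject H₀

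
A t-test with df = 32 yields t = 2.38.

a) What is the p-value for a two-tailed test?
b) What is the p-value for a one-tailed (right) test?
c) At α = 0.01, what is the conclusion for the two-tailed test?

Using t-distribution with df = 32:
a) Two-tailed: p = 2×P(T > 2.38) = 0.0234
b) One-tailed: p = P(T > 2.38) = 0.0117
c) 0.0234 ≥ 0.01, fail to reject H₀

Answer: a) 0.0234, b) 0.0117, c) fail to reject H₀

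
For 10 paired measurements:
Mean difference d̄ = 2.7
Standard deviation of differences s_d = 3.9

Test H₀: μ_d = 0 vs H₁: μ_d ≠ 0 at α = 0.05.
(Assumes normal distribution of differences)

Answer: t = 2.1892, fail to reject H₀

Derivation:
df = n - 1 = 9
SE = s_d/√n = 3.9/√10 = 1.2333
t = d̄/SE = 2.7/1.2333 = 2.1892
Critical value: t_{0.025,9} = ±2.262
p-value ≈ 0.0563
Decision: fail to reject H₀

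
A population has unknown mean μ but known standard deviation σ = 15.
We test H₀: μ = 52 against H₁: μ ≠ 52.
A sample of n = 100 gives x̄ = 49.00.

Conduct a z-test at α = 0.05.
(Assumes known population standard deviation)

Standard error: SE = σ/√n = 15/√100 = 1.5000
z-statistic: z = (x̄ - μ₀)/SE = (49.00 - 52)/1.5000 = -2.0000
Critical value: ±1.960
p-value = 0.0455
Decision: reject H₀

Answer: z = -2.0000, reject H₀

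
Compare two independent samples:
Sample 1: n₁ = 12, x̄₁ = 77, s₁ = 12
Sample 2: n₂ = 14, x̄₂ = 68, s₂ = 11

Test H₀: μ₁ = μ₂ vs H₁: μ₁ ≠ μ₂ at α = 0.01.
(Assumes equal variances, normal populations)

Pooled variance: s²_p = [11×12² + 13×11²]/(24) = 131.5417
s_p = 11.4692
SE = s_p×√(1/n₁ + 1/n₂) = 11.4692×√(1/12 + 1/14) = 4.5120
t = (x̄₁ - x̄₂)/SE = (77 - 68)/4.5120 = 1.9947
df = 24, t-critical = ±2.797
Decision: fail to reject H₀

Answer: t = 1.9947, fail to reject H₀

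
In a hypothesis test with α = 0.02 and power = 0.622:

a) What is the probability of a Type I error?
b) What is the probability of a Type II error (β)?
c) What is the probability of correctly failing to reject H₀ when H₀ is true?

Answer: a) 0.02, b) 0.378, c) 0.98

Derivation:
a) Type I error probability = α = 0.02
b) Power = P(reject H₀ | H₁ true) = 1 - β = 0.622, so Type II error probability = β = 1 - Power = 0.378
c) P(fail to reject H₀ | H₀ true) = 1 - α = 0.98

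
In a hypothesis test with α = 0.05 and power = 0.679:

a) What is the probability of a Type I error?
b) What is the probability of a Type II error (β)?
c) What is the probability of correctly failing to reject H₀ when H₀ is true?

a) Type I error probability = α = 0.05
b) Power = P(reject H₀ | H₁ true) = 1 - β = 0.679, so Type II error probability = β = 1 - Power = 0.321
c) P(fail to reject H₀ | H₀ true) = 1 - α = 0.95

Answer: a) 0.05, b) 0.321, c) 0.95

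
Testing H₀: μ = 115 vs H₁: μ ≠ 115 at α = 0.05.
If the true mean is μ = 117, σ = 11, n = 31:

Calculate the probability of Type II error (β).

Answer: β ≈ 0.8269

Derivation:
SE = σ/√n = 11/√31 = 1.9757
Critical values: μ₀ ± z_0.025×SE = 115 ± 1.960×1.9757
Acceptance region: (111.1276, 118.8724)
Under H₁ (μ = 117): z_high = (118.8724 - 117)/1.9757 = 0.9477, z_low = (111.1276 - 117)/1.9757 = -2.9723
β = P(not reject | H₁) = Φ(0.9477) - Φ(-2.9723) ≈ 0.8269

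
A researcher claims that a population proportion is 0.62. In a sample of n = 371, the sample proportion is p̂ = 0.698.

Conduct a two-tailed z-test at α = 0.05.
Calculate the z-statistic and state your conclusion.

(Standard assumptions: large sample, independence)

Answer: z = 3.0952, reject H₀

Derivation:
H₀: p = 0.62, H₁: p ≠ 0.62
Standard error: SE = √(p₀(1-p₀)/n) = √(0.62×0.38/371) = 0.025200
z-statistic: z = (p̂ - p₀)/SE = (0.698 - 0.62)/0.025200 = 3.0952
Critical value: z_0.025 = ±1.960
p-value = 0.0020
Decision: reject H₀ at α = 0.05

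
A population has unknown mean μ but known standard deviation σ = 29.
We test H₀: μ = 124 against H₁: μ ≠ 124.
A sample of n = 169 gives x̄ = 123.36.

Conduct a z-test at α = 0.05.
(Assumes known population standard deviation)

Answer: z = -0.2869, fail to reject H₀

Derivation:
Standard error: SE = σ/√n = 29/√169 = 2.2308
z-statistic: z = (x̄ - μ₀)/SE = (123.36 - 124)/2.2308 = -0.2869
Critical value: ±1.960
p-value = 0.7742
Decision: fail to reject H₀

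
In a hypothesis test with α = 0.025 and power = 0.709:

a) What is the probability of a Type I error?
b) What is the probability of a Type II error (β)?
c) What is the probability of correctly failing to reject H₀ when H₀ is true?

a) Type I error probability = α = 0.025
b) Power = P(reject H₀ | H₁ true) = 1 - β = 0.709, so Type II error probability = β = 1 - Power = 0.291
c) P(fail to reject H₀ | H₀ true) = 1 - α = 0.975

Answer: a) 0.025, b) 0.291, c) 0.975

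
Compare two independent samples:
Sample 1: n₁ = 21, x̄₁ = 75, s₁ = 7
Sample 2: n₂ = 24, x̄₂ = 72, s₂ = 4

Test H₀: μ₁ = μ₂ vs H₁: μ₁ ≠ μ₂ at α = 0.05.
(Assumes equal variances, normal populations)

Pooled variance: s²_p = [20×7² + 23×4²]/(43) = 31.3488
s_p = 5.5990
SE = s_p×√(1/n₁ + 1/n₂) = 5.5990×√(1/21 + 1/24) = 1.6730
t = (x̄₁ - x̄₂)/SE = (75 - 72)/1.6730 = 1.7932
df = 43, t-critical = ±2.017
Decision: fail to reject H₀

Answer: t = 1.7932, fail to reject H₀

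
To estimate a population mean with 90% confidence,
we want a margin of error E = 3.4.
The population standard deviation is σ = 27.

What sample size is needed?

Answer: n = 171

Derivation:
z_0.05 = 1.645
n = (z×σ/E)² = (1.645×27/3.4)²
n = 170.6481
Round up: n = 171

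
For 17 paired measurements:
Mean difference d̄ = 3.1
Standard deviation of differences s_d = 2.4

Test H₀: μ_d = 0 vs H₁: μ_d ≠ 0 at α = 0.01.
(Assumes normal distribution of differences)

df = n - 1 = 16
SE = s_d/√n = 2.4/√17 = 0.5821
t = d̄/SE = 3.1/0.5821 = 5.3255
Critical value: t_{0.005,16} = ±2.921
p-value ≈ 0.0001
Decision: reject H₀

Answer: t = 5.3255, reject H₀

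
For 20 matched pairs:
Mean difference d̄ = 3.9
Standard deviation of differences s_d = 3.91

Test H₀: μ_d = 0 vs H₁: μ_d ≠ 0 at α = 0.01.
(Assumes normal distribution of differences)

Answer: t = 4.4607, reject H₀

Derivation:
df = n - 1 = 19
SE = s_d/√n = 3.91/√20 = 0.8743
t = d̄/SE = 3.9/0.8743 = 4.4607
Critical value: t_{0.005,19} = ±2.861
p-value ≈ 0.0003
Decision: reject H₀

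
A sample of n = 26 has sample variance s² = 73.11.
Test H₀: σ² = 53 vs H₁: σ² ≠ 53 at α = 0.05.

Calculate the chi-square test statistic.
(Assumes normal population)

df = n - 1 = 25
χ² = (n-1)s²/σ₀² = 25×73.11/53 = 34.4858
Critical values: χ²_{0.975,25} = 13.120, χ²_{0.025,25} = 40.646
Rejection region: χ² < 13.120 or χ² > 40.646
Decision: fail to reject H₀

Answer: χ² = 34.4858, fail to reject H₀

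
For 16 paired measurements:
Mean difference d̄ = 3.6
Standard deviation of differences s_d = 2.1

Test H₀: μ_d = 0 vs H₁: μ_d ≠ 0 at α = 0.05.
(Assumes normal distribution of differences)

df = n - 1 = 15
SE = s_d/√n = 2.1/√16 = 0.5250
t = d̄/SE = 3.6/0.5250 = 6.8571
Critical value: t_{0.025,15} = ±2.131
p-value < 0.0001
Decision: reject H₀

Answer: t = 6.8571, reject H₀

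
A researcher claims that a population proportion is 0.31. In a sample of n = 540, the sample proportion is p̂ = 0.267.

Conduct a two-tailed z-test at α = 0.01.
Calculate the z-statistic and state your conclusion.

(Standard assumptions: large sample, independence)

H₀: p = 0.31, H₁: p ≠ 0.31
Standard error: SE = √(p₀(1-p₀)/n) = √(0.31×0.69/540) = 0.019903
z-statistic: z = (p̂ - p₀)/SE = (0.267 - 0.31)/0.019903 = -2.1605
Critical value: z_0.005 = ±2.576
p-value = 0.0307
Decision: fail to reject H₀ at α = 0.01

Answer: z = -2.1605, fail to reject H₀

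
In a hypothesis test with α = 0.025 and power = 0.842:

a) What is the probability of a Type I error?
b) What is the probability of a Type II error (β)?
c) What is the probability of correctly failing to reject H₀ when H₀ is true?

a) Type I error probability = α = 0.025
b) Power = P(reject H₀ | H₁ true) = 1 - β = 0.842, so Type II error probability = β = 1 - Power = 0.158
c) P(fail to reject H₀ | H₀ true) = 1 - α = 0.975

Answer: a) 0.025, b) 0.158, c) 0.975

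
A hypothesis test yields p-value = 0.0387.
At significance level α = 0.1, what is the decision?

Compare p-value to α:
0.0387 < 0.1
Decision: reject H₀

Answer: reject H₀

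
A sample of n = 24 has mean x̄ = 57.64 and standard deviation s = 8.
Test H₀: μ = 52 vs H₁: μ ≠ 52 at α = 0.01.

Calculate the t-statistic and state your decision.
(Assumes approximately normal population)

Answer: t = 3.4538, reject H₀

Derivation:
df = n - 1 = 23
SE = s/√n = 8/√24 = 1.6330
t = (x̄ - μ₀)/SE = (57.64 - 52)/1.6330 = 3.4538
Critical value: t_{0.005,23} = ±2.807
p-value ≈ 0.0022
Decision: reject H₀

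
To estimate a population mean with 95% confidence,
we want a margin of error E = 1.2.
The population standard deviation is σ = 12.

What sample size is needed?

Answer: n = 385

Derivation:
z_0.025 = 1.960
n = (z×σ/E)² = (1.960×12/1.2)²
n = 384.1600
Round up: n = 385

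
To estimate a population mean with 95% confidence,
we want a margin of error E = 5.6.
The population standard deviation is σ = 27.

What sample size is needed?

Answer: n = 90

Derivation:
z_0.025 = 1.960
n = (z×σ/E)² = (1.960×27/5.6)²
n = 89.3025
Round up: n = 90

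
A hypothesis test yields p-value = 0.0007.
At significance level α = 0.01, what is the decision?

Compare p-value to α:
0.0007 < 0.01
Decision: reject H₀

Answer: reject H₀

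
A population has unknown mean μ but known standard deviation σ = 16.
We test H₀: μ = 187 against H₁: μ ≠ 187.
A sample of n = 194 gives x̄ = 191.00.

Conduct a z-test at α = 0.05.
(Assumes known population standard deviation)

Answer: z = 3.4822, reject H₀

Derivation:
Standard error: SE = σ/√n = 16/√194 = 1.1487
z-statistic: z = (x̄ - μ₀)/SE = (191.00 - 187)/1.1487 = 3.4822
Critical value: ±1.960
p-value = 0.0005
Decision: reject H₀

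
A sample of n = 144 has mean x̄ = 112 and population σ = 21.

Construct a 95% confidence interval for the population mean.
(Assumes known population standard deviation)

Answer: (108.5700, 115.4300)

Derivation:
Confidence level: 95%, α = 0.05
z_0.025 = 1.960
SE = σ/√n = 21/√144 = 1.7500
Margin of error = 1.960 × 1.7500 = 3.4300
CI: x̄ ± margin = 112 ± 3.4300
CI: (108.5700, 115.4300)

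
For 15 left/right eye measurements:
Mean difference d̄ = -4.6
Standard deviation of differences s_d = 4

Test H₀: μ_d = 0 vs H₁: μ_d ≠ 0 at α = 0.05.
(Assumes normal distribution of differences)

df = n - 1 = 14
SE = s_d/√n = 4/√15 = 1.0328
t = d̄/SE = -4.6/1.0328 = -4.4539
Critical value: t_{0.025,14} = ±2.145
p-value ≈ 0.0005
Decision: reject H₀

Answer: t = -4.4539, reject H₀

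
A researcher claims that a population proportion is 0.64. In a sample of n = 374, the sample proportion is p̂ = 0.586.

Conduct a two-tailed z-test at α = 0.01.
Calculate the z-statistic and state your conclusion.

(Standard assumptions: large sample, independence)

Answer: z = -2.1757, fail to reject H₀

Derivation:
H₀: p = 0.64, H₁: p ≠ 0.64
Standard error: SE = √(p₀(1-p₀)/n) = √(0.64×0.36/374) = 0.024820
z-statistic: z = (p̂ - p₀)/SE = (0.586 - 0.64)/0.024820 = -2.1757
Critical value: z_0.005 = ±2.576
p-value = 0.0296
Decision: fail to reject H₀ at α = 0.01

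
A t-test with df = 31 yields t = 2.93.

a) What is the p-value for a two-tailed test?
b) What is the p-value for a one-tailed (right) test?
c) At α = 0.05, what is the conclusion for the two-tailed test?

Using t-distribution with df = 31:
a) Two-tailed: p = 2×P(T > 2.93) = 0.0063
b) One-tailed: p = P(T > 2.93) = 0.0032
c) 0.0063 < 0.05, reject H₀

Answer: a) 0.0063, b) 0.0032, c) reject H₀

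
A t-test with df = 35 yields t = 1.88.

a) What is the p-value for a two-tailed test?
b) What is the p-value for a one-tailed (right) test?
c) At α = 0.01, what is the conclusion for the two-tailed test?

Answer: a) 0.0685, b) 0.0342, c) fail to reject H₀

Derivation:
Using t-distribution with df = 35:
a) Two-tailed: p = 2×P(T > 1.88) = 0.0685
b) One-tailed: p = P(T > 1.88) = 0.0342
c) 0.0685 ≥ 0.01, fail to reject H₀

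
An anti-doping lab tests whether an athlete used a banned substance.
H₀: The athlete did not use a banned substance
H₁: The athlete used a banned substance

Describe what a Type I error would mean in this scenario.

Answer: Falsely accusing a clean athlete of doping

Derivation:
Type I error (α): Rejecting H₀ when H₀ is true
Type II error (β): Failing to reject H₀ when H₁ is true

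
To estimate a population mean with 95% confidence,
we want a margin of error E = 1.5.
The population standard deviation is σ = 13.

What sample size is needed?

Answer: n = 289

Derivation:
z_0.025 = 1.960
n = (z×σ/E)² = (1.960×13/1.5)²
n = 288.5468
Round up: n = 289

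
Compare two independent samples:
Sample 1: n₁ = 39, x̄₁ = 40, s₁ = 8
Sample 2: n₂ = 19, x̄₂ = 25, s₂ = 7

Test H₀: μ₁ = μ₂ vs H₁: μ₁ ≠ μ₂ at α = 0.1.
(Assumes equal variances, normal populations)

Pooled variance: s²_p = [38×8² + 18×7²]/(56) = 59.1786
s_p = 7.6928
SE = s_p×√(1/n₁ + 1/n₂) = 7.6928×√(1/39 + 1/19) = 2.1522
t = (x̄₁ - x̄₂)/SE = (40 - 25)/2.1522 = 6.9696
df = 56, t-critical = ±1.673
Decision: reject H₀

Answer: t = 6.9696, reject H₀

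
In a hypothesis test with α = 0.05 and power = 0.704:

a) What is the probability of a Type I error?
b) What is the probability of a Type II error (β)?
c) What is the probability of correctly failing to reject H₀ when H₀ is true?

a) Type I error probability = α = 0.05
b) Power = P(reject H₀ | H₁ true) = 1 - β = 0.704, so Type II error probability = β = 1 - Power = 0.296
c) P(fail to reject H₀ | H₀ true) = 1 - α = 0.95

Answer: a) 0.05, b) 0.296, c) 0.95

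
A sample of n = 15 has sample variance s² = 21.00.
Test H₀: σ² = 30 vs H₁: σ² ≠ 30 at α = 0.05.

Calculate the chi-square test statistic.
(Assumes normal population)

df = n - 1 = 14
χ² = (n-1)s²/σ₀² = 14×21.00/30 = 9.8000
Critical values: χ²_{0.975,14} = 5.629, χ²_{0.025,14} = 26.119
Rejection region: χ² < 5.629 or χ² > 26.119
Decision: fail to reject H₀

Answer: χ² = 9.8000, fail to reject H₀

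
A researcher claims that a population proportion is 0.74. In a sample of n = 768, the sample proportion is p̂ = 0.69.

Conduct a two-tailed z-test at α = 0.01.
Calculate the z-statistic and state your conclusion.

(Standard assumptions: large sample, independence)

Answer: z = -3.1590, reject H₀

Derivation:
H₀: p = 0.74, H₁: p ≠ 0.74
Standard error: SE = √(p₀(1-p₀)/n) = √(0.74×0.26/768) = 0.015828
z-statistic: z = (p̂ - p₀)/SE = (0.69 - 0.74)/0.015828 = -3.1590
Critical value: z_0.005 = ±2.576
p-value = 0.0016
Decision: reject H₀ at α = 0.01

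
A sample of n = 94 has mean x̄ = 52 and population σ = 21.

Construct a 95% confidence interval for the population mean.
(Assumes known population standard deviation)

Confidence level: 95%, α = 0.05
z_0.025 = 1.960
SE = σ/√n = 21/√94 = 2.1660
Margin of error = 1.960 × 2.1660 = 4.2454
CI: x̄ ± margin = 52 ± 4.2454
CI: (47.7546, 56.2454)

Answer: (47.7546, 56.2454)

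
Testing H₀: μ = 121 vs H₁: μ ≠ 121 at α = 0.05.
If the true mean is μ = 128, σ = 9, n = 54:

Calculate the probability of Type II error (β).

Answer: β ≈ 0.0001

Derivation:
SE = σ/√n = 9/√54 = 1.2247
Critical values: μ₀ ± z_0.025×SE = 121 ± 1.960×1.2247
Acceptance region: (118.5996, 123.4004)
Under H₁ (μ = 128): z_high = (123.4004 - 128)/1.2247 = -3.7557, z_low = (118.5996 - 128)/1.2247 = -7.6757
β = P(not reject | H₁) = Φ(-3.7557) - Φ(-7.6757) ≈ 0.0001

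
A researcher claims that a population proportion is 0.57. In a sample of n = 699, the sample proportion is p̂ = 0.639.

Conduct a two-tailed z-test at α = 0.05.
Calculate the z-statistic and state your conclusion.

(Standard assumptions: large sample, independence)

H₀: p = 0.57, H₁: p ≠ 0.57
Standard error: SE = √(p₀(1-p₀)/n) = √(0.57×0.43/699) = 0.018725
z-statistic: z = (p̂ - p₀)/SE = (0.639 - 0.57)/0.018725 = 3.6849
Critical value: z_0.025 = ±1.960
p-value = 0.0002
Decision: reject H₀ at α = 0.05

Answer: z = 3.6849, reject H₀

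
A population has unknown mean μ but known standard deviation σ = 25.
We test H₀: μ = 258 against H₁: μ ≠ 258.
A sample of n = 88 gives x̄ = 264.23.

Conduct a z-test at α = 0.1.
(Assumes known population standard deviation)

Standard error: SE = σ/√n = 25/√88 = 2.6650
z-statistic: z = (x̄ - μ₀)/SE = (264.23 - 258)/2.6650 = 2.3377
Critical value: ±1.645
p-value = 0.0194
Decision: reject H₀

Answer: z = 2.3377, reject H₀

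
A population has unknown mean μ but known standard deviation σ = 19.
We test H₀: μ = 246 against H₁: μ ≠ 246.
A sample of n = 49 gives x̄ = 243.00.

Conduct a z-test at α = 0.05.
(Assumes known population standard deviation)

Standard error: SE = σ/√n = 19/√49 = 2.7143
z-statistic: z = (x̄ - μ₀)/SE = (243.00 - 246)/2.7143 = -1.1053
Critical value: ±1.960
p-value = 0.2690
Decision: fail to reject H₀

Answer: z = -1.1053, fail to reject H₀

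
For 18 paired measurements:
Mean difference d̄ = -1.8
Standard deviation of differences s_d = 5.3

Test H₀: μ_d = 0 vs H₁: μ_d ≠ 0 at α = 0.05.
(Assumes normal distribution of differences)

Answer: t = -1.4409, fail to reject H₀

Derivation:
df = n - 1 = 17
SE = s_d/√n = 5.3/√18 = 1.2492
t = d̄/SE = -1.8/1.2492 = -1.4409
Critical value: t_{0.025,17} = ±2.110
p-value ≈ 0.1678
Decision: fail to reject H₀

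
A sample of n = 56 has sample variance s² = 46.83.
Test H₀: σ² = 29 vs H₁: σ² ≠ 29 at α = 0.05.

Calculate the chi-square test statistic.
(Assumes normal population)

Answer: χ² = 88.8155, reject H₀

Derivation:
df = n - 1 = 55
χ² = (n-1)s²/σ₀² = 55×46.83/29 = 88.8155
Critical values: χ²_{0.975,55} = 36.398, χ²_{0.025,55} = 77.380
Rejection region: χ² < 36.398 or χ² > 77.380
Decision: reject H₀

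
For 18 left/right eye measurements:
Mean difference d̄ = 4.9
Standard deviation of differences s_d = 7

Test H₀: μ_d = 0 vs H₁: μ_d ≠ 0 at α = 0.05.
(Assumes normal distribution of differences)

df = n - 1 = 17
SE = s_d/√n = 7/√18 = 1.6499
t = d̄/SE = 4.9/1.6499 = 2.9699
Critical value: t_{0.025,17} = ±2.110
p-value ≈ 0.0086
Decision: reject H₀

Answer: t = 2.9699, reject H₀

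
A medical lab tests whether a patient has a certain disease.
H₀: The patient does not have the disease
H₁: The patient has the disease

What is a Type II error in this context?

A Type I error (probability α) occurs when we reject a true H₀.
A Type II error (probability β) occurs when we fail to reject a false H₀.

Answer: Failing to diagnose a patient who actually has the disease (false negative)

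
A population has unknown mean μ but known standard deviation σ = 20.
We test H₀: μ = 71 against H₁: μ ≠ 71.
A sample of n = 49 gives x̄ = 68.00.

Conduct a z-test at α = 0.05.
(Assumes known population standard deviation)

Answer: z = -1.0500, fail to reject H₀

Derivation:
Standard error: SE = σ/√n = 20/√49 = 2.8571
z-statistic: z = (x̄ - μ₀)/SE = (68.00 - 71)/2.8571 = -1.0500
Critical value: ±1.960
p-value = 0.2937
Decision: fail to reject H₀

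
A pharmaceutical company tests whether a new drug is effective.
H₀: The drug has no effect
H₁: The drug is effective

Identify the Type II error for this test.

Type I error (α): Rejecting H₀ when H₀ is true
Type II error (β): Failing to reject H₀ when H₁ is true

Answer: Failing to detect the drug's effect when it actually works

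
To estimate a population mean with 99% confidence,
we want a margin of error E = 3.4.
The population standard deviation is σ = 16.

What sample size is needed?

z_0.005 = 2.576
n = (z×σ/E)² = (2.576×16/3.4)²
n = 146.9514
Round up: n = 147

Answer: n = 147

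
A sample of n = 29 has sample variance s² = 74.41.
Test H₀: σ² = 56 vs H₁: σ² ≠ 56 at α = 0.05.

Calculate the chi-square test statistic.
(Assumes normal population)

df = n - 1 = 28
χ² = (n-1)s²/σ₀² = 28×74.41/56 = 37.2050
Critical values: χ²_{0.975,28} = 15.308, χ²_{0.025,28} = 44.461
Rejection region: χ² < 15.308 or χ² > 44.461
Decision: fail to reject H₀

Answer: χ² = 37.2050, fail to reject H₀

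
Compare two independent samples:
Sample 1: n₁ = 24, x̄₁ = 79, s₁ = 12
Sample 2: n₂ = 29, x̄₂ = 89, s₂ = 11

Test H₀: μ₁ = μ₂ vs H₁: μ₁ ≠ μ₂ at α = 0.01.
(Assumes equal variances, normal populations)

Pooled variance: s²_p = [23×12² + 28×11²]/(51) = 131.3725
s_p = 11.4618
SE = s_p×√(1/n₁ + 1/n₂) = 11.4618×√(1/24 + 1/29) = 3.1629
t = (x̄₁ - x̄₂)/SE = (79 - 89)/3.1629 = -3.1617
df = 51, t-critical = ±2.676
Decision: reject H₀

Answer: t = -3.1617, reject H₀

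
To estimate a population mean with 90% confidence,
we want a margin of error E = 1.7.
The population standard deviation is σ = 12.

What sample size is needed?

z_0.05 = 1.645
n = (z×σ/E)² = (1.645×12/1.7)²
n = 134.8331
Round up: n = 135

Answer: n = 135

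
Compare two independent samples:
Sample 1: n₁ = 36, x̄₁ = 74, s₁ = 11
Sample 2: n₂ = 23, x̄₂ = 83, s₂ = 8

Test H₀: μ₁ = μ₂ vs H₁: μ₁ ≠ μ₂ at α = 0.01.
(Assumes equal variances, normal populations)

Answer: t = -3.3886, reject H₀

Derivation:
Pooled variance: s²_p = [35×11² + 22×8²]/(57) = 99.0000
s_p = 9.9499
SE = s_p×√(1/n₁ + 1/n₂) = 9.9499×√(1/36 + 1/23) = 2.6560
t = (x̄₁ - x̄₂)/SE = (74 - 83)/2.6560 = -3.3886
df = 57, t-critical = ±2.665
Decision: reject H₀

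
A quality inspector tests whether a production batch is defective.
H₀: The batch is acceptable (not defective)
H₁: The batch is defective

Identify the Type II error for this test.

Answer: Shipping a defective batch to customers

Derivation:
A Type I error (probability α) occurs when we reject a true H₀.
A Type II error (probability β) occurs when we fail to reject a false H₀.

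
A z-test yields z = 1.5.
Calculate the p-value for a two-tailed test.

For z = 1.5:
p = 2×P(Z > |1.5|) = 2×(1 - Φ(1.5)) = 0.1336

Answer: p-value ≈ 0.1336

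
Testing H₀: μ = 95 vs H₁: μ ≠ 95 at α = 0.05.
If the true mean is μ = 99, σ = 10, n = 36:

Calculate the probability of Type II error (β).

SE = σ/√n = 10/√36 = 1.6667
Critical values: μ₀ ± z_0.025×SE = 95 ± 1.960×1.6667
Acceptance region: (91.7333, 98.2667)
Under H₁ (μ = 99): z_high = (98.2667 - 99)/1.6667 = -0.4400, z_low = (91.7333 - 99)/1.6667 = -4.3599
β = P(not reject | H₁) = Φ(-0.4400) - Φ(-4.3599) ≈ 0.3300

Answer: β ≈ 0.3300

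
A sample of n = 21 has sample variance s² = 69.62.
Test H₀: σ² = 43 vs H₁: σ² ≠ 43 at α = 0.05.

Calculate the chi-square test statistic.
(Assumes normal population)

Answer: χ² = 32.3814, fail to reject H₀

Derivation:
df = n - 1 = 20
χ² = (n-1)s²/σ₀² = 20×69.62/43 = 32.3814
Critical values: χ²_{0.975,20} = 9.591, χ²_{0.025,20} = 34.170
Rejection region: χ² < 9.591 or χ² > 34.170
Decision: fail to reject H₀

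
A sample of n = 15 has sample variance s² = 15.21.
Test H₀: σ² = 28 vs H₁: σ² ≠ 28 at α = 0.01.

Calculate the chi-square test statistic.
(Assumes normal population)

df = n - 1 = 14
χ² = (n-1)s²/σ₀² = 14×15.21/28 = 7.6050
Critical values: χ²_{0.995,14} = 4.075, χ²_{0.005,14} = 31.319
Rejection region: χ² < 4.075 or χ² > 31.319
Decision: fail to reject H₀

Answer: χ² = 7.6050, fail to reject H₀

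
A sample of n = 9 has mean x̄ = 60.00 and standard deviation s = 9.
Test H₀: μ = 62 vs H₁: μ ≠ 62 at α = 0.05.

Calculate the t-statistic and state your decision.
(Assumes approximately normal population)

df = n - 1 = 8
SE = s/√n = 9/√9 = 3.0000
t = (x̄ - μ₀)/SE = (60.00 - 62)/3.0000 = -0.6667
Critical value: t_{0.025,8} = ±2.306
p-value ≈ 0.5237
Decision: fail to reject H₀

Answer: t = -0.6667, fail to reject H₀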